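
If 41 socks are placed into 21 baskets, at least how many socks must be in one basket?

By the pigeonhole principle: ceiling(41/21).

Final answer: 2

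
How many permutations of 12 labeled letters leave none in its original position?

D(n) = (n-1)(D(n-1) + D(n-2)), D(0)=1, D(1)=0.
D(2) = 1 x (0 + 1) = 1
D(3) = 2 x (1 + 0) = 2
D(4) = 3 x (2 + 1) = 9
D(5) = 4 x (9 + 2) = 44
D(6) = 5 x (44 + 9) = 265
D(7) = 6 x (265 + 44) = 1854
D(8) = 7 x (1854 + 265) = 14833
D(9) = 8 x (14833 + 1854) = 133496
D(10) = 9 x (133496 + 14833) = 1334961
D(11) = 10 x (1334961 + 133496) = 14684570
D(12) = 11 x (D(11) + D(10)) = 11 x (14684570 + 1334961)

Final answer: D(12) = 176214841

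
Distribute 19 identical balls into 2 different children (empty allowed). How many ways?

Stars and bars: C(n+k-1, k-1) = C(20,1).

Final answer: C(20,1) = 20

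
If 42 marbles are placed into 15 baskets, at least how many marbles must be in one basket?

By the pigeonhole principle: ceiling(42/15).

Final answer: 3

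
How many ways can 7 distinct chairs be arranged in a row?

The number of ways to arrange 7 distinct objects is 7!.

Final answer: 7! = 5040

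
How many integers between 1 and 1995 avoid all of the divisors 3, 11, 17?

|div by 3|=665, |div by 11|=181, |div by 17|=117.
|div by 3&11|=60, |div by 3&17|=39, |div by 11&17|=10, |div by all|=3.
By inclusion-exclusion, divisible by at least one: 665+181+117-60-39-10+3 = 857.
Not divisible by any: 1995 - 857.

Final answer: 1138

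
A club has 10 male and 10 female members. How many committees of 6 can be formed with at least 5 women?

Sum over valid woman counts:
C(10,5)C(10,1) = 2520
C(10,6)C(10,0) = 210
Total: 2520 + 210.

Final answer: 2730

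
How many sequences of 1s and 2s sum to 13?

Let f(n) count the ways. The last step is size 1 or 2, so f(n) = f(n-1) + f(n-2) with f(1)=1, f(2)=2.
Iterating the recurrence: f(1)=1, f(2)=2, f(3)=3, f(4)=5, f(5)=8, f(6)=13, f(7)=21, f(8)=34, f(9)=55, f(10)=89, f(11)=144, f(12)=233, f(13)=377.

Final answer: 377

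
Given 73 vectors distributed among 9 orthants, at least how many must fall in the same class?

By pigeonhole with 73 objects and 9 categories: ceiling(73/9).

Final answer: 9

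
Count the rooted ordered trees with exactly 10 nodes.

This is counted by the nth Catalan number C_n. Here n = 10 - 1 = 9.
C_n = (2n)!/(n!(n+1)!), so C_{9} = 18!/(9! x 10!) = C(18,9)/10 = 48620/10.

Final answer: C_{9} = 4862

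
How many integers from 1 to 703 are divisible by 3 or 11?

Multiples of 3: 234. Multiples of 11: 63. Of both (lcm=33): 21.
By inclusion-exclusion: 234 + 63 - 21.

Final answer: 276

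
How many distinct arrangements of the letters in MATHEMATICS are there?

Letters (A:2, C:1, E:1, H:1, I:1, M:2, S:1, T:2). Total letters: 11.
Permutations = 11!/(2! x 2! x 2!).

Final answer: 4989600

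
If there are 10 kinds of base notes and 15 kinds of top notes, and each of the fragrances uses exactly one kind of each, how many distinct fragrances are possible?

By the multiplication principle: 10 x 15.

Final answer: 150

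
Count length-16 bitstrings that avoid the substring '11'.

A valid string ends in 0 (append to any length-(n-1) valid string) or in 01 (append to any length-(n-2) valid string), so a(n) = a(n-1) + a(n-2) with a(1)=2, a(2)=3.
Computing successive values: a(1)=2, a(2)=3, a(3)=5, a(4)=8, a(5)=13, a(6)=21, a(7)=34, a(8)=55, a(9)=89, a(10)=144, a(11)=233, a(12)=377, a(13)=610, a(14)=987, a(15)=1597, a(16)=2584.

Final answer: 2584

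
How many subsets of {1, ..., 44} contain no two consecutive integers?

Condition on whether n belongs to the subset: if not, any valid subset of {1, ..., n-1} works (a(n-1)); if so, n-1 is excluded and the rest is a valid subset of {1, ..., n-2} (a(n-2)). Hence a(n) = a(n-1) + a(n-2), a(1)=2, a(2)=3.
Building up term by term: a(1)=2, a(2)=3, a(3)=5, a(4)=8, a(5)=13, a(6)=21, a(7)=34, a(8)=55, a(9)=89, a(10)=144, a(11)=233, a(12)=377, a(13)=610, a(14)=987, a(15)=1597, a(16)=2584, a(17)=4181, a(18)=6765, a(19)=10946, a(20)=17711, a(21)=28657, a(22)=46368, a(23)=75025, a(24)=121393, a(25)=196418, a(26)=317811, a(27)=514229, a(28)=832040, a(29)=1346269, a(30)=2178309, a(31)=3524578, a(32)=5702887, a(33)=9227465, a(34)=14930352, a(35)=24157817, a(36)=39088169, a(37)=63245986, a(38)=102334155, a(39)=165580141, a(40)=267914296, a(41)=433494437, a(42)=701408733, a(43)=1134903170, a(44)=1836311903.

Final answer: 1836311903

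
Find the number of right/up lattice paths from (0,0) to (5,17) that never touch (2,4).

Total paths to (5,17): C(22,17) = 26334.
Paths through (2,4): C(6,4) x C(16,13) = 8400.
Avoiding (2,4): 26334 - 8400.

Final answer: 17934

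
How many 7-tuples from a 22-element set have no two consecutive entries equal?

First character: 22 choices. Each subsequent: 21 choices (must differ from the previous one).
Total: 22 x 21^6.

Final answer: 22 x 21^{6} = 1886854662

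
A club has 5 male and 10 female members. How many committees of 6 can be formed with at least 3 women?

Sum over valid woman counts:
C(10,3)C(5,3) = 1200
C(10,4)C(5,2) = 2100
C(10,5)C(5,1) = 1260
C(10,6)C(5,0) = 210
Total: 1200 + 2100 + 1260 + 210.

Final answer: 4770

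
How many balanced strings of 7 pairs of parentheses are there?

This is a standard Catalan-number count: the answer is C_n. Here n = 7 (pairs).
C_n = C(2n,n)/(n+1), so C_{7} = C(14,7)/8 = 3432/8.

Final answer: C_{7} = 429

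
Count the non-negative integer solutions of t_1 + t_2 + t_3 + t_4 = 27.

Stars and bars with 27 stars and 3 bars:
C(27+4-1, 4-1) = C(30,3).

Final answer: C(30,3) = 4060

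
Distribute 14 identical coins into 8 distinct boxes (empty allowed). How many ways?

Stars and bars: C(n+k-1, k-1) = C(21,7).

Final answer: C(21,7) = 116280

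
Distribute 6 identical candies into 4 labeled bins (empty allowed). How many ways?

Stars and bars: C(n+k-1, k-1) = C(9,3).

Final answer: C(9,3) = 84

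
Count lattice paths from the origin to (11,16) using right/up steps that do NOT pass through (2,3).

Total paths to (11,16): C(27,16) = 13037895.
Paths through (2,3): C(5,3) x C(22,13) = 4974200.
Avoiding (2,3): 13037895 - 4974200.

Final answer: 8063695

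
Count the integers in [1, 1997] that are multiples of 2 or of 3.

Multiples of 2: 998. Multiples of 3: 665. Of both (lcm=6): 332.
By inclusion-exclusion: 998 + 665 - 332.

Final answer: 1331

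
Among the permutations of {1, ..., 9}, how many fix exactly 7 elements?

Choose which 7 elements are fixed: C(9,7) = 36.
Derange the remaining 2 using D(j) = (j-1)(D(j-1) + D(j-2)), D(0)=1, D(1)=0: D(2)=1.
Total: 36 x 1.

Final answer: C(9,7) D(2) = 36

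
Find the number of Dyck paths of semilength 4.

Total monotonic paths to (4,4): C(8,4) = 70.
Reflecting each bad path at its first crossing gives a bijection with paths to (3,5): C(8,5) = 56.
Valid Dyck paths: 70 - 56.
(Equivalently, C_{4} = C(8,4)/5 = 70/5.)

Final answer: C_{4} = 14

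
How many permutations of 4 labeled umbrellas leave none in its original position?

Derangements satisfy D(n) = (n-1)(D(n-1) + D(n-2)), starting from D(0)=1, D(1)=0.
D(2) = 1 x (0 + 1) = 1
D(3) = 2 x (1 + 0) = 2
D(4) = 3 x (D(3) + D(2)) = 3 x (2 + 1)

Final answer: D(4) = 9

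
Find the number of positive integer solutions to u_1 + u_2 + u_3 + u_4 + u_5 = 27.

Substitute u'_i = u_i - 1 (so u'_i >= 0). Then sum u'_i = 27 - 5 = 22.
Stars and bars: C(22+5-1, 5-1) = C(26,4).

Final answer: C(26,4) = 14950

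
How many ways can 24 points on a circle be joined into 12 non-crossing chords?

This is counted by the nth Catalan number C_n. Here n = 24/2 = 12.
C_n = C(2n,n) - C(2n,n+1), so C_{12} = C(24,12) - C(24,13) = 2704156 - 2496144.

Final answer: C_{12} = 208012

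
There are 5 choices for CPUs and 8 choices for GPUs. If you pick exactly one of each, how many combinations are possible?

By the multiplication principle: 5 x 8.

Final answer: 40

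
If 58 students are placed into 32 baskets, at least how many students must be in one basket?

By the pigeonhole principle: ceiling(58/32).

Final answer: 2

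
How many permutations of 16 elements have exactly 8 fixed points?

Choose which 8 elements are fixed: C(16,8) = 12870.
Derange the remaining 8 using D(j) = (j-1)(D(j-1) + D(j-2)), D(0)=1, D(1)=0: D(2)=1, D(3)=2, D(4)=9, D(5)=44, D(6)=265, D(7)=1854, D(8)=14833.
Total: 12870 x 14833.

Final answer: C(16,8) D(8) = 190900710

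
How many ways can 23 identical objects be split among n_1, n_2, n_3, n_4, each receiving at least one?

Substitute n'_i = n_i - 1 (so n'_i >= 0). Then sum n'_i = 23 - 4 = 19.
Stars and bars: C(19+4-1, 4-1) = C(22,3).

Final answer: C(22,3) = 1540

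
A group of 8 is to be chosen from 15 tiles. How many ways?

C(15,8) = 15!/(8! x 7!).

Final answer: \binom{15}{8} = 6435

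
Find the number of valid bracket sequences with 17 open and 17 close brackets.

This is counted by the nth Catalan number C_n. Here n = 17 (pairs).
C_n = C(2n,n) - C(2n,n+1), so C_{17} = C(34,17) - C(34,18) = 2333606220 - 2203961430.

Final answer: C_{17} = 129644790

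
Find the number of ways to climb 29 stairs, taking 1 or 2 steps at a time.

Let f(n) count the ways. The last step is size 1 or 2, so f(n) = f(n-1) + f(n-2) with f(1)=1, f(2)=2.
Building up term by term: f(1)=1, f(2)=2, f(3)=3, f(4)=5, f(5)=8, f(6)=13, f(7)=21, f(8)=34, f(9)=55, f(10)=89, f(11)=144, f(12)=233, f(13)=377, f(14)=610, f(15)=987, f(16)=1597, f(17)=2584, f(18)=4181, f(19)=6765, f(20)=10946, f(21)=17711, f(22)=28657, f(23)=46368, f(24)=75025, f(25)=121393, f(26)=196418, f(27)=317811, f(28)=514229, f(29)=832040.

Final answer: 832040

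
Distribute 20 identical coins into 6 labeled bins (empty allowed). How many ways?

Stars and bars: C(n+k-1, k-1) = C(25,5).

Final answer: C(25,5) = 53130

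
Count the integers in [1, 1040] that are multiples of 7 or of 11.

Multiples of 7: 148. Multiples of 11: 94. Of both (lcm=77): 13.
By inclusion-exclusion: 148 + 94 - 13.

Final answer: 229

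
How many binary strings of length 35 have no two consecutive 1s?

Let a(n) count valid strings. If the last bit is 0 the prefix is any valid string of length n-1; if it is 1 the string must end in 01 with a valid prefix of length n-2. So a(n) = a(n-1) + a(n-2), a(1)=2, a(2)=3.
Computing successive values: a(1)=2, a(2)=3, a(3)=5, a(4)=8, a(5)=13, a(6)=21, a(7)=34, a(8)=55, a(9)=89, a(10)=144, a(11)=233, a(12)=377, a(13)=610, a(14)=987, a(15)=1597, a(16)=2584, a(17)=4181, a(18)=6765, a(19)=10946, a(20)=17711, a(21)=28657, a(22)=46368, a(23)=75025, a(24)=121393, a(25)=196418, a(26)=317811, a(27)=514229, a(28)=832040, a(29)=1346269, a(30)=2178309, a(31)=3524578, a(32)=5702887, a(33)=9227465, a(34)=14930352, a(35)=24157817.

Final answer: 24157817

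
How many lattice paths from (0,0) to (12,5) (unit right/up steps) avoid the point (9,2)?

Total paths to (12,5): C(17,5) = 6188.
Paths through (9,2): C(11,2) x C(6,3) = 1100.
Avoiding (9,2): 6188 - 1100.

Final answer: 5088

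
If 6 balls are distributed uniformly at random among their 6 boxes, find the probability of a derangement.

Use the recurrence D(n) = (n-1)(D(n-1) + D(n-2)) with D(0)=1, D(1)=0.
Building up: D(2)=1, D(3)=2, D(4)=9, D(5)=44, D(6)=265.
Total arrangements: 6! = 720.
Probability = D(6)/6! = 53/144.

Final answer: D(6)/6! = 265/720 = 0.368056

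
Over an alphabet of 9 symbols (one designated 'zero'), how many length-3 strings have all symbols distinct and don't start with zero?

First digit: 8 (nonzero). Second: 8 (not first). Third: 7, etc.
Total: 8 x 8 x 7.

Final answer: 448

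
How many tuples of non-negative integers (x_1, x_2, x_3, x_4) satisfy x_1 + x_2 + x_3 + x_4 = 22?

Stars and bars with 22 stars and 3 bars:
C(22+4-1, 4-1) = C(25,3).

Final answer: C(25,3) = 2300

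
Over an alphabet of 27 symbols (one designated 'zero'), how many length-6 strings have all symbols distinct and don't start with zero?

First digit: 26 (nonzero). Second: 26 (not first). Third: 25, etc.
Total: 26 x 26 x 25 x 24 x 23 x 22.

Final answer: 205233600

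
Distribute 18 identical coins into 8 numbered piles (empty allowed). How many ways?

Stars and bars: C(n+k-1, k-1) = C(25,7).

Final answer: C(25,7) = 480700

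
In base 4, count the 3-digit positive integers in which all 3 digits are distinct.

The leading digit has 3 choices (anything but zero); the next has 3 (anything but the first), then 2, and so on, one fewer each time.
Total: 3 x 3 x 2.

Final answer: 18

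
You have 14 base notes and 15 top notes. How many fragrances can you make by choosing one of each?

By the multiplication principle: 14 x 15.

Final answer: 210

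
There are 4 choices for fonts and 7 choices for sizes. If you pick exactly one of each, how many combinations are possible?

By the multiplication principle: 4 x 7.

Final answer: 28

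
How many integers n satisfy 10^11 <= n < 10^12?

These are the integers in [10^11, 10^12), so the count is 10^12 - 10^11 = 9 x 10^11.

Final answer: 900000000000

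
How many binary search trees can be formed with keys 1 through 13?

This is a standard Catalan-number count: the answer is C_n. Here n = 13.
C_n = (2n)!/(n!(n+1)!), so C_{13} = 26!/(13! x 14!) = C(26,13)/14 = 10400600/14.

Final answer: C_{13} = 742900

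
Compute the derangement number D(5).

D(n) = (n-1)(D(n-1) + D(n-2)), D(0)=1, D(1)=0.
D(2) = 1 x (0 + 1) = 1
D(3) = 2 x (1 + 0) = 2
D(4) = 3 x (2 + 1) = 9
D(5) = 4 x (D(4) + D(3)) = 4 x (9 + 2)

Final answer: D(5) = 44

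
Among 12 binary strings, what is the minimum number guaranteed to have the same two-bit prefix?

There are 4 possible values for two-bit prefix. With 12 binary strings and 4 categories, by pigeonhole: ceiling(12/4).

Final answer: 3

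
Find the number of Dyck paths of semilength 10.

Total monotonic paths to (10,10): C(20,10) = 184756.
Paths that cross above y=x (reflection bijection): C(20,11) = 167960.
Valid Dyck paths: 184756 - 167960.
(This is the Catalan number C_{10}.)

Final answer: C_{10} = 16796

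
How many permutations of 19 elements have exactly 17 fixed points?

Choose which 17 elements are fixed: C(19,17) = 171.
Derange the remaining 2 using D(j) = (j-1)(D(j-1) + D(j-2)), D(0)=1, D(1)=0: D(2)=1.
Total: 171 x 1.

Final answer: C(19,17) D(2) = 171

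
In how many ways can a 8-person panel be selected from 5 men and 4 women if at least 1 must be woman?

Sum over valid woman counts:
C(4,3)C(5,5) = 4
C(4,4)C(5,4) = 5
Total: 4 + 5.

Final answer: 9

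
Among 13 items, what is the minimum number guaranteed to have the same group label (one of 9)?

There are 9 possible values for group label (one of 9). With 13 items and 9 categories, by pigeonhole: ceiling(13/9).

Final answer: 2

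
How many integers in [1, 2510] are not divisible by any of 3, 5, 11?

|div by 3|=836, |div by 5|=502, |div by 11|=228.
|div by 3&5|=167, |div by 3&11|=76, |div by 5&11|=45, |div by all|=15.
By inclusion-exclusion, divisible by at least one: 836+502+228-167-76-45+15 = 1293.
Not divisible by any: 2510 - 1293.

Final answer: 1217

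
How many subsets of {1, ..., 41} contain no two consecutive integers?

Condition on whether n belongs to the subset: if not, any valid subset of {1, ..., n-1} works (a(n-1)); if so, n-1 is excluded and the rest is a valid subset of {1, ..., n-2} (a(n-2)). Hence a(n) = a(n-1) + a(n-2), a(1)=2, a(2)=3.
Building up term by term: a(1)=2, a(2)=3, a(3)=5, a(4)=8, a(5)=13, a(6)=21, a(7)=34, a(8)=55, a(9)=89, a(10)=144, a(11)=233, a(12)=377, a(13)=610, a(14)=987, a(15)=1597, a(16)=2584, a(17)=4181, a(18)=6765, a(19)=10946, a(20)=17711, a(21)=28657, a(22)=46368, a(23)=75025, a(24)=121393, a(25)=196418, a(26)=317811, a(27)=514229, a(28)=832040, a(29)=1346269, a(30)=2178309, a(31)=3524578, a(32)=5702887, a(33)=9227465, a(34)=14930352, a(35)=24157817, a(36)=39088169, a(37)=63245986, a(38)=102334155, a(39)=165580141, a(40)=267914296, a(41)=433494437.

Final answer: 433494437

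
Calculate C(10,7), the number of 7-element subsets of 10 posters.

C(10,7) = 10!/(7! x 3!).

Final answer: \binom{10}{7} = 120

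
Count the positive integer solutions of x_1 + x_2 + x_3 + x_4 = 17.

Substitute x'_i = x_i - 1 (so x'_i >= 0). Then sum x'_i = 17 - 4 = 13.
Stars and bars: C(13+4-1, 4-1) = C(16,3).

Final answer: C(16,3) = 560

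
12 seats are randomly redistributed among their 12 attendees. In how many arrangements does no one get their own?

Derangements satisfy D(n) = (n-1)(D(n-1) + D(n-2)), starting from D(0)=1, D(1)=0.
D(2) = 1 x (0 + 1) = 1
D(3) = 2 x (1 + 0) = 2
D(4) = 3 x (2 + 1) = 9
D(5) = 4 x (9 + 2) = 44
D(6) = 5 x (44 + 9) = 265
D(7) = 6 x (265 + 44) = 1854
D(8) = 7 x (1854 + 265) = 14833
D(9) = 8 x (14833 + 1854) = 133496
D(10) = 9 x (133496 + 14833) = 1334961
D(11) = 10 x (1334961 + 133496) = 14684570
D(12) = 11 x (D(11) + D(10)) = 11 x (14684570 + 1334961)

Final answer: D(12) = 176214841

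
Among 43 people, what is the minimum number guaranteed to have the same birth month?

There are 12 possible values for birth month. With 43 people and 12 categories, by pigeonhole: ceiling(43/12).

Final answer: 4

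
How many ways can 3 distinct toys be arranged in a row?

The number of ways to arrange 3 distinct objects is 3!.

Final answer: 3! = 6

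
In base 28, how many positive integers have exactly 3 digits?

Leading digit: 27 options (nonzero). Other 2 digit(s): 28 options each.
Total: 27 x 28^2.

Final answer: 21168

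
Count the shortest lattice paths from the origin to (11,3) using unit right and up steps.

Each path has 11 right steps and 3 up steps in some order (14 steps total).
Choose which 3 of the 14 steps are up: C(14,3).

Final answer: C(14,3) = 364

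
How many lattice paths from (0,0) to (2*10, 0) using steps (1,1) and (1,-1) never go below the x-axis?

Total monotonic paths to (10,10): C(20,10) = 184756.
A path is bad iff it touches y = x + 1; reflecting its initial segment maps bad paths bijectively onto all paths to (9,11), of which there are C(20,11) = 167960.
Valid Dyck paths: 184756 - 167960.
(These counts are the Catalan numbers.)

Final answer: C_{10} = 16796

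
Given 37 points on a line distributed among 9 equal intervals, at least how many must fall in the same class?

By pigeonhole with 37 objects and 9 categories: ceiling(37/9).

Final answer: 5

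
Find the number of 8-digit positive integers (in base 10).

First digit: 9 choices (1-9). Each of the remaining 7 digits: 10 choices.
Total: 9 x 10^7.

Final answer: 90000000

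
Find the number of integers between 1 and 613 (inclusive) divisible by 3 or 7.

Multiples of 3: 204. Multiples of 7: 87. Of both (lcm=21): 29.
By inclusion-exclusion: 204 + 87 - 29.

Final answer: 262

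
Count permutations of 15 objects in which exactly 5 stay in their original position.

Choose which 5 elements are fixed: C(15,5) = 3003.
Derange the remaining 10 using D(j) = (j-1)(D(j-1) + D(j-2)), D(0)=1, D(1)=0: D(2)=1, D(3)=2, D(4)=9, D(5)=44, D(6)=265, D(7)=1854, D(8)=14833, D(9)=133496, D(10)=1334961.
Total: 3003 x 1334961.

Final answer: C(15,5) D(10) = 4008887883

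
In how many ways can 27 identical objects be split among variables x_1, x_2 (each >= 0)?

Stars and bars with 27 stars and 1 bars:
C(27+2-1, 2-1) = C(28,1).

Final answer: C(28,1) = 28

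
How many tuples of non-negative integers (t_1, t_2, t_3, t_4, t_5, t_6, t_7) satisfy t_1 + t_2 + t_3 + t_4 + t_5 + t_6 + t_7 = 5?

Stars and bars with 5 stars and 6 bars:
C(5+7-1, 7-1) = C(11,6).

Final answer: C(11,6) = 462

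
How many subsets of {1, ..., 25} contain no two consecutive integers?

Condition on whether n belongs to the subset: if not, any valid subset of {1, ..., n-1} works (a(n-1)); if so, n-1 is excluded and the rest is a valid subset of {1, ..., n-2} (a(n-2)). Hence a(n) = a(n-1) + a(n-2), a(1)=2, a(2)=3.
Iterating the recurrence: a(1)=2, a(2)=3, a(3)=5, a(4)=8, a(5)=13, a(6)=21, a(7)=34, a(8)=55, a(9)=89, a(10)=144, a(11)=233, a(12)=377, a(13)=610, a(14)=987, a(15)=1597, a(16)=2584, a(17)=4181, a(18)=6765, a(19)=10946, a(20)=17711, a(21)=28657, a(22)=46368, a(23)=75025, a(24)=121393, a(25)=196418.

Final answer: 196418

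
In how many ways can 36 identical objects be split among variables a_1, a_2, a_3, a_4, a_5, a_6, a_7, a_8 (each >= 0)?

Stars and bars with 36 stars and 7 bars:
C(36+8-1, 8-1) = C(43,7).

Final answer: C(43,7) = 32224114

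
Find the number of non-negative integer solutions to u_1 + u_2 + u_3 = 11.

Stars and bars with 11 stars and 2 bars:
C(11+3-1, 3-1) = C(13,2).

Final answer: C(13,2) = 78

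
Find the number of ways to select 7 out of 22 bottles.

C(22,7) = 22!/(7! x 15!).

Final answer: \binom{22}{7} = 170544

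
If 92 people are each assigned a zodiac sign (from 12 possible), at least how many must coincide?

There are 12 possible values for zodiac sign. With 92 people and 12 categories, by pigeonhole: ceiling(92/12).

Final answer: 8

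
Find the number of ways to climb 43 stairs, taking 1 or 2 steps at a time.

Let f(n) count the ways. The last step is size 1 or 2, so f(n) = f(n-1) + f(n-2) with f(1)=1, f(2)=2.
Iterating the recurrence: f(1)=1, f(2)=2, f(3)=3, f(4)=5, f(5)=8, f(6)=13, f(7)=21, f(8)=34, f(9)=55, f(10)=89, f(11)=144, f(12)=233, f(13)=377, f(14)=610, f(15)=987, f(16)=1597, f(17)=2584, f(18)=4181, f(19)=6765, f(20)=10946, f(21)=17711, f(22)=28657, f(23)=46368, f(24)=75025, f(25)=121393, f(26)=196418, f(27)=317811, f(28)=514229, f(29)=832040, f(30)=1346269, f(31)=2178309, f(32)=3524578, f(33)=5702887, f(34)=9227465, f(35)=14930352, f(36)=24157817, f(37)=39088169, f(38)=63245986, f(39)=102334155, f(40)=165580141, f(41)=267914296, f(42)=433494437, f(43)=701408733.

Final answer: 701408733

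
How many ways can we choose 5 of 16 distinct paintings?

C(16,5) = 16!/(5! x (16-5)!).

Final answer: C(16,5) = 4368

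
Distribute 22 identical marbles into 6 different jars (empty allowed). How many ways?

Stars and bars: C(n+k-1, k-1) = C(27,5).

Final answer: C(27,5) = 80730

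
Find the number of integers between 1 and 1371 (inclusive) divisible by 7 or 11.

Multiples of 7: 195. Multiples of 11: 124. Of both (lcm=77): 17.
By inclusion-exclusion: 195 + 124 - 17.

Final answer: 302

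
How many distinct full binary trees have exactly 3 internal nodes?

This is counted by the nth Catalan number C_n. Here n = 3.
C_n = C(2n,n) - C(2n,n+1), so C_{3} = C(6,3) - C(6,4) = 20 - 15.

Final answer: C_{3} = 5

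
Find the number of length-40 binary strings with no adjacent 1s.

Let a(n) count valid strings. If the last bit is 0 the prefix is any valid string of length n-1; if it is 1 the string must end in 01 with a valid prefix of length n-2. So a(n) = a(n-1) + a(n-2), a(1)=2, a(2)=3.
Computing successive values: a(1)=2, a(2)=3, a(3)=5, a(4)=8, a(5)=13, a(6)=21, a(7)=34, a(8)=55, a(9)=89, a(10)=144, a(11)=233, a(12)=377, a(13)=610, a(14)=987, a(15)=1597, a(16)=2584, a(17)=4181, a(18)=6765, a(19)=10946, a(20)=17711, a(21)=28657, a(22)=46368, a(23)=75025, a(24)=121393, a(25)=196418, a(26)=317811, a(27)=514229, a(28)=832040, a(29)=1346269, a(30)=2178309, a(31)=3524578, a(32)=5702887, a(33)=9227465, a(34)=14930352, a(35)=24157817, a(36)=39088169, a(37)=63245986, a(38)=102334155, a(39)=165580141, a(40)=267914296.

Final answer: 267914296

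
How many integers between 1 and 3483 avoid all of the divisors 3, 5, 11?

|div by 3|=1161, |div by 5|=696, |div by 11|=316.
|div by 3&5|=232, |div by 3&11|=105, |div by 5&11|=63, |div by all|=21.
By inclusion-exclusion, divisible by at least one: 1161+696+316-232-105-63+21 = 1794.
Not divisible by any: 3483 - 1794.

Final answer: 1689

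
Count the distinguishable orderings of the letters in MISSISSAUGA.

Letters (A:2, G:1, I:2, M:1, S:4, U:1). Total letters: 11.
Permutations = 11!/(4! x 2! x 2!).

Final answer: 415800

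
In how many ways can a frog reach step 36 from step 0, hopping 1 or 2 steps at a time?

Let f(n) be the number of climbs. Removing the last move (1 or 2 steps) gives f(n) = f(n-1) + f(n-2); base cases f(1)=1, f(2)=2.
Computing successive values: f(1)=1, f(2)=2, f(3)=3, f(4)=5, f(5)=8, f(6)=13, f(7)=21, f(8)=34, f(9)=55, f(10)=89, f(11)=144, f(12)=233, f(13)=377, f(14)=610, f(15)=987, f(16)=1597, f(17)=2584, f(18)=4181, f(19)=6765, f(20)=10946, f(21)=17711, f(22)=28657, f(23)=46368, f(24)=75025, f(25)=121393, f(26)=196418, f(27)=317811, f(28)=514229, f(29)=832040, f(30)=1346269, f(31)=2178309, f(32)=3524578, f(33)=5702887, f(34)=9227465, f(35)=14930352, f(36)=24157817.

Final answer: 24157817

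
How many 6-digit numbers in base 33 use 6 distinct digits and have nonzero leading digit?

First digit: 32 (nonzero). Second: 32 (not first). Third: 31, etc.
Total: 32 x 32 x 31 x 30 x 29 x 28.

Final answer: 773283840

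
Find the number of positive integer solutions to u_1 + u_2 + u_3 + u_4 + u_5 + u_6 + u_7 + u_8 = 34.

Substitute u'_i = u_i - 1 (so u'_i >= 0). Then sum u'_i = 34 - 8 = 26.
Stars and bars: C(26+8-1, 8-1) = C(33,7).

Final answer: C(33,7) = 4272048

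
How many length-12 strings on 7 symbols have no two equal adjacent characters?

First character: 7 choices. Each subsequent: 6 choices (must differ from the previous one).
Total: 7 x 6^11.

Final answer: 7 x 6^{11} = 2539579392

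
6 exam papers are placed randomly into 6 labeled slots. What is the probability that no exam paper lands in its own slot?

D(n) = (n-1)(D(n-1) + D(n-2)), D(0)=1, D(1)=0.
Building up: D(2)=1, D(3)=2, D(4)=9, D(5)=44, D(6)=265.
Total arrangements: 6! = 720.
Probability = D(6)/6! = 53/144.

Final answer: D(6)/6! = 265/720 = 0.368056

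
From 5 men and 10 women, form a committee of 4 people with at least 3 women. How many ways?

Sum over valid woman counts:
C(10,3)C(5,1) = 600
C(10,4)C(5,0) = 210
Total: 600 + 210.

Final answer: 810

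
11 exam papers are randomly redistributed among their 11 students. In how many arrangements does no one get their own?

Use the recurrence D(n) = (n-1)(D(n-1) + D(n-2)) with D(0)=1, D(1)=0.
D(2) = 1 x (0 + 1) = 1
D(3) = 2 x (1 + 0) = 2
D(4) = 3 x (2 + 1) = 9
D(5) = 4 x (9 + 2) = 44
D(6) = 5 x (44 + 9) = 265
D(7) = 6 x (265 + 44) = 1854
D(8) = 7 x (1854 + 265) = 14833
D(9) = 8 x (14833 + 1854) = 133496
D(10) = 9 x (133496 + 14833) = 1334961
D(11) = 10 x (D(10) + D(9)) = 10 x (1334961 + 133496)

Final answer: D(11) = 14684570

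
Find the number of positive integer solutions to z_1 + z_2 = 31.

Substitute z'_i = z_i - 1 (so z'_i >= 0). Then sum z'_i = 31 - 2 = 29.
Stars and bars: C(29+2-1, 2-1) = C(30,1).

Final answer: C(30,1) = 30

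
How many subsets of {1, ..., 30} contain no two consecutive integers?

Condition on whether n belongs to the subset: if not, any valid subset of {1, ..., n-1} works (a(n-1)); if so, n-1 is excluded and the rest is a valid subset of {1, ..., n-2} (a(n-2)). Hence a(n) = a(n-1) + a(n-2), a(1)=2, a(2)=3.
Building up term by term: a(1)=2, a(2)=3, a(3)=5, a(4)=8, a(5)=13, a(6)=21, a(7)=34, a(8)=55, a(9)=89, a(10)=144, a(11)=233, a(12)=377, a(13)=610, a(14)=987, a(15)=1597, a(16)=2584, a(17)=4181, a(18)=6765, a(19)=10946, a(20)=17711, a(21)=28657, a(22)=46368, a(23)=75025, a(24)=121393, a(25)=196418, a(26)=317811, a(27)=514229, a(28)=832040, a(29)=1346269, a(30)=2178309.

Final answer: 2178309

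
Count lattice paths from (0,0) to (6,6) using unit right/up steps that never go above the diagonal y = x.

Total monotonic paths to (6,6): C(12,6) = 924.
Paths that cross above y=x (reflection bijection): C(12,7) = 792.
Valid Dyck paths: 924 - 792.
(Check: C(12,6) - C(12,7) = C(12,6)/7, the Catalan number C_{6}.)

Final answer: C_{6} = 132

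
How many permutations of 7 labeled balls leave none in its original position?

Derangements satisfy D(n) = (n-1)(D(n-1) + D(n-2)), starting from D(0)=1, D(1)=0.
D(2) = 1 x (0 + 1) = 1
D(3) = 2 x (1 + 0) = 2
D(4) = 3 x (2 + 1) = 9
D(5) = 4 x (9 + 2) = 44
D(6) = 5 x (44 + 9) = 265
D(7) = 6 x (D(6) + D(5)) = 6 x (265 + 44)

Final answer: D(7) = 1854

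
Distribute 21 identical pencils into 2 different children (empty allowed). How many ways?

Stars and bars: C(n+k-1, k-1) = C(22,1).

Final answer: C(22,1) = 22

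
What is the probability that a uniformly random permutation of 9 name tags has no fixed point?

Derangements satisfy D(n) = (n-1)(D(n-1) + D(n-2)), starting from D(0)=1, D(1)=0.
Building up: D(2)=1, D(3)=2, D(4)=9, D(5)=44, D(6)=265, D(7)=1854, D(8)=14833, D(9)=133496.
Total arrangements: 9! = 362880.
Probability = D(9)/9! = 16687/45360.

Final answer: D(9)/9! = 133496/362880 = 0.367879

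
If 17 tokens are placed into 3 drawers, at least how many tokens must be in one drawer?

By the pigeonhole principle: ceiling(17/3).

Final answer: 6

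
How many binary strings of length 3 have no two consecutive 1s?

A valid string ends in 0 (append to any length-(n-1) valid string) or in 01 (append to any length-(n-2) valid string), so a(n) = a(n-1) + a(n-2) with a(1)=2, a(2)=3.
Computing successive values: a(1)=2, a(2)=3, a(3)=5.

Final answer: 5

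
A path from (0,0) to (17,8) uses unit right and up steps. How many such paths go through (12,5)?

Paths (0,0)->(12,5): C(17,5) = 6188.
Paths (12,5)->(17,8): C(8,3) = 56.
By multiplication principle: 6188 x 56.

Final answer: 346528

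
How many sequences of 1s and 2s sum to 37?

Condition on the final move: it is a 1-step (f(n-1) ways to get there) or a 2-step (f(n-2) ways), so f(n) = f(n-1) + f(n-2), with f(1)=1, f(2)=2.
Building up term by term: f(1)=1, f(2)=2, f(3)=3, f(4)=5, f(5)=8, f(6)=13, f(7)=21, f(8)=34, f(9)=55, f(10)=89, f(11)=144, f(12)=233, f(13)=377, f(14)=610, f(15)=987, f(16)=1597, f(17)=2584, f(18)=4181, f(19)=6765, f(20)=10946, f(21)=17711, f(22)=28657, f(23)=46368, f(24)=75025, f(25)=121393, f(26)=196418, f(27)=317811, f(28)=514229, f(29)=832040, f(30)=1346269, f(31)=2178309, f(32)=3524578, f(33)=5702887, f(34)=9227465, f(35)=14930352, f(36)=24157817, f(37)=39088169.

Final answer: 39088169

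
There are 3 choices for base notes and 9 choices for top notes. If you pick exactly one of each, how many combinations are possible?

By the multiplication principle: 3 x 9.

Final answer: 27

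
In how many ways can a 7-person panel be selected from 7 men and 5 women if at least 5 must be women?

Sum over valid woman counts:
C(5,5)C(7,2).

Final answer: 21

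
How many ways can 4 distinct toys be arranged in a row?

The number of ways to arrange 4 distinct objects is 4!.

Final answer: 4! = 24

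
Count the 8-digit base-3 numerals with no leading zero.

Leading digit: 2 options (nonzero). Other 7 digit(s): 3 options each.
Total: 2 x 3^7.

Final answer: 4374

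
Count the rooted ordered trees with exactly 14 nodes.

The structures are counted by the Catalan number C_n. Here n = 14 - 1 = 13.
C_n = C(2n,n)/(n+1), so C_{13} = C(26,13)/14 = 10400600/14.

Final answer: C_{13} = 742900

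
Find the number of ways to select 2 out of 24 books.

C(24,2) = 24!/(2! x (24-2)!).

Final answer: C(24,2) = 276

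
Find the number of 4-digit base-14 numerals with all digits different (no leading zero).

First digit: 13 (nonzero). Second: 13 (not first). Third: 12, etc.
Total: 13 x 13 x 12 x 11.

Final answer: 22308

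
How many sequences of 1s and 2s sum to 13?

Condition on the final move: it is a 1-step (f(n-1) ways to get there) or a 2-step (f(n-2) ways), so f(n) = f(n-1) + f(n-2), with f(1)=1, f(2)=2.
Building up term by term: f(1)=1, f(2)=2, f(3)=3, f(4)=5, f(5)=8, f(6)=13, f(7)=21, f(8)=34, f(9)=55, f(10)=89, f(11)=144, f(12)=233, f(13)=377.

Final answer: 377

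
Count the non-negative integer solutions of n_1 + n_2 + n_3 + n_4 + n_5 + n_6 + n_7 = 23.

Stars and bars with 23 stars and 6 bars:
C(23+7-1, 7-1) = C(29,6).

Final answer: C(29,6) = 475020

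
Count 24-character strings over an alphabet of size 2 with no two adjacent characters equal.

Let g(n) count such strings. g(1) = 2, and each valid string of length n-1 extends in 1 ways (any symbol but the last), so g(n) = 1 g(n-1).
Total: g(24) = 2 x 1^23.

Final answer: 2 x 1^{23} = 2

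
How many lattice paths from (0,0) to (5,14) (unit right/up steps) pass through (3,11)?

Paths (0,0)->(3,11): C(14,11) = 364.
Paths (3,11)->(5,14): C(5,3) = 10.
By multiplication principle: 364 x 10.

Final answer: 3640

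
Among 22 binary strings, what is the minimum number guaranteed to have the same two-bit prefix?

There are 4 possible values for two-bit prefix. With 22 binary strings and 4 categories, by pigeonhole: ceiling(22/4).

Final answer: 6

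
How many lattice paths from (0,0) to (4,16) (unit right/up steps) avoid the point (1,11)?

Total paths to (4,16): C(20,16) = 4845.
Paths through (1,11): C(12,11) x C(8,5) = 672.
Avoiding (1,11): 4845 - 672.

Final answer: 4173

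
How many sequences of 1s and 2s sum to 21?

Condition on the final move: it is a 1-step (f(n-1) ways to get there) or a 2-step (f(n-2) ways), so f(n) = f(n-1) + f(n-2), with f(1)=1, f(2)=2.
Computing successive values: f(1)=1, f(2)=2, f(3)=3, f(4)=5, f(5)=8, f(6)=13, f(7)=21, f(8)=34, f(9)=55, f(10)=89, f(11)=144, f(12)=233, f(13)=377, f(14)=610, f(15)=987, f(16)=1597, f(17)=2584, f(18)=4181, f(19)=6765, f(20)=10946, f(21)=17711.

Final answer: 17711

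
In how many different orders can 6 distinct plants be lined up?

The number of ways to arrange 6 distinct objects is 6!.

Final answer: 6! = 720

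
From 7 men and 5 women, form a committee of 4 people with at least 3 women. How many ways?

Sum over valid woman counts:
C(5,3)C(7,1) = 70
C(5,4)C(7,0) = 5
Total: 70 + 5.

Final answer: 75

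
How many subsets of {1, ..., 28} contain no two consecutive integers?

Condition on whether n belongs to the subset: if not, any valid subset of {1, ..., n-1} works (a(n-1)); if so, n-1 is excluded and the rest is a valid subset of {1, ..., n-2} (a(n-2)). Hence a(n) = a(n-1) + a(n-2), a(1)=2, a(2)=3.
Iterating the recurrence: a(1)=2, a(2)=3, a(3)=5, a(4)=8, a(5)=13, a(6)=21, a(7)=34, a(8)=55, a(9)=89, a(10)=144, a(11)=233, a(12)=377, a(13)=610, a(14)=987, a(15)=1597, a(16)=2584, a(17)=4181, a(18)=6765, a(19)=10946, a(20)=17711, a(21)=28657, a(22)=46368, a(23)=75025, a(24)=121393, a(25)=196418, a(26)=317811, a(27)=514229, a(28)=832040.

Final answer: 832040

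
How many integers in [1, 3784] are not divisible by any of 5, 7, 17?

|div by 5|=756, |div by 7|=540, |div by 17|=222.
|div by 5&7|=108, |div by 5&17|=44, |div by 7&17|=31, |div by all|=6.
By inclusion-exclusion, divisible by at least one: 756+540+222-108-44-31+6 = 1341.
Not divisible by any: 3784 - 1341.

Final answer: 2443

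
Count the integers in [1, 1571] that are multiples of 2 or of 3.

Multiples of 2: 785. Multiples of 3: 523. Of both (lcm=6): 261.
By inclusion-exclusion: 785 + 523 - 261.

Final answer: 1047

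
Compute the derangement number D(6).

D(n) = (n-1)(D(n-1) + D(n-2)), D(0)=1, D(1)=0.
D(2) = 1 x (0 + 1) = 1
D(3) = 2 x (1 + 0) = 2
D(4) = 3 x (2 + 1) = 9
D(5) = 4 x (9 + 2) = 44
D(6) = 5 x (D(5) + D(4)) = 5 x (44 + 9)

Final answer: D(6) = 265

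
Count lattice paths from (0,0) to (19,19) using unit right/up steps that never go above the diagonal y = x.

Total monotonic paths to (19,19): C(38,19) = 35345263800.
Reflecting each bad path at its first crossing gives a bijection with paths to (18,20): C(38,20) = 33578000610.
Valid Dyck paths: 35345263800 - 33578000610.
(This is the Catalan number C_{19}.)

Final answer: C_{19} = 1767263190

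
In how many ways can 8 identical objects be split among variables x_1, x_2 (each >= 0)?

Stars and bars with 8 stars and 1 bars:
C(8+2-1, 2-1) = C(9,1).

Final answer: C(9,1) = 9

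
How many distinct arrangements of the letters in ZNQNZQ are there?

Letters (N:2, Q:2, Z:2). Total letters: 6.
Permutations = 6!/(2! x 2! x 2!).

Final answer: 90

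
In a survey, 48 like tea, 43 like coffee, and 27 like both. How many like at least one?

|A union B| = |A| + |B| - |A intersect B| = 48 + 43 - 27.

Final answer: 64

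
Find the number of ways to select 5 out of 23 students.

C(23,5) = 23!/(5! x 18!).

Final answer: \binom{23}{5} = 33649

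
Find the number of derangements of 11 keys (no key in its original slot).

D(n) = (n-1)(D(n-1) + D(n-2)), D(0)=1, D(1)=0.
D(2) = 1 x (0 + 1) = 1
D(3) = 2 x (1 + 0) = 2
D(4) = 3 x (2 + 1) = 9
D(5) = 4 x (9 + 2) = 44
D(6) = 5 x (44 + 9) = 265
D(7) = 6 x (265 + 44) = 1854
D(8) = 7 x (1854 + 265) = 14833
D(9) = 8 x (14833 + 1854) = 133496
D(10) = 9 x (133496 + 14833) = 1334961
D(11) = 10 x (D(10) + D(9)) = 10 x (1334961 + 133496)

Final answer: D(11) = 14684570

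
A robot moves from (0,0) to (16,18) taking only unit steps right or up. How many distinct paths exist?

Each path has 16 right steps and 18 up steps in some order (34 steps total).
Choose which 18 of the 34 steps are up: C(34,18).

Final answer: C(34,18) = 2203961430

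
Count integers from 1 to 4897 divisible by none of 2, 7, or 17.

|div by 2|=2448, |div by 7|=699, |div by 17|=288.
|div by 2&7|=349, |div by 2&17|=144, |div by 7&17|=41, |div by all|=20.
By inclusion-exclusion, divisible by at least one: 2448+699+288-349-144-41+20 = 2921.
Not divisible by any: 4897 - 2921.

Final answer: 1976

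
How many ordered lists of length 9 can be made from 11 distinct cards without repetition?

P(11,9) = 11!/(11-9)! = 11!/2!.

Final answer: P(11,9) = 19958400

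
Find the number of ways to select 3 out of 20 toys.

C(20,3) = 20!/(3! x (20-3)!).

Final answer: C(20,3) = 1140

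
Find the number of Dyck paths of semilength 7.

Total monotonic paths to (7,7): C(14,7) = 3432.
By the reflection principle, paths that go above the diagonal number C(14,8) = 3003.
Valid Dyck paths: 3432 - 3003.
(This is the Catalan number C_{7}.)

Final answer: C_{7} = 429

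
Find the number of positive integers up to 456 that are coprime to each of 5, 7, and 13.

|div by 5|=91, |div by 7|=65, |div by 13|=35.
|div by 5&7|=13, |div by 5&13|=7, |div by 7&13|=5, |div by all|=1.
By inclusion-exclusion, divisible by at least one: 91+65+35-13-7-5+1 = 167.
Not divisible by any: 456 - 167.

Final answer: 289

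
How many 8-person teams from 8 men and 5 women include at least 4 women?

Sum over valid woman counts:
C(5,4)C(8,4) = 350
C(5,5)C(8,3) = 56
Total: 350 + 56.

Final answer: 406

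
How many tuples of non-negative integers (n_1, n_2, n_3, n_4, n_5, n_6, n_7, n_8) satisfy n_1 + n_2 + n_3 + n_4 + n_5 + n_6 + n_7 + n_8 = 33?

Stars and bars with 33 stars and 7 bars:
C(33+8-1, 8-1) = C(40,7).

Final answer: C(40,7) = 18643560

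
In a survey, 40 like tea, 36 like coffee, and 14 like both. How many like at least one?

|A union B| = |A| + |B| - |A intersect B| = 40 + 36 - 14.

Final answer: 62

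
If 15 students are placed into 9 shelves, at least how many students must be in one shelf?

By the pigeonhole principle: ceiling(15/9).

Final answer: 2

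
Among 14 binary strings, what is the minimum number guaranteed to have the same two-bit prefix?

There are 4 possible values for two-bit prefix. With 14 binary strings and 4 categories, by pigeonhole: ceiling(14/4).

Final answer: 4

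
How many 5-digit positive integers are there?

First digit: 9 choices (1-9). Each of the remaining 4 digits: 10 choices.
Total: 9 x 10^4.

Final answer: 90000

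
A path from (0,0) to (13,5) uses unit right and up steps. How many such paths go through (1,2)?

Paths (0,0)->(1,2): C(3,2) = 3.
Paths (1,2)->(13,5): C(15,3) = 455.
By multiplication principle: 3 x 455.

Final answer: 1365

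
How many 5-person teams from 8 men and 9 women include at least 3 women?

Sum over valid woman counts:
C(9,3)C(8,2) = 2352
C(9,4)C(8,1) = 1008
C(9,5)C(8,0) = 126
Total: 2352 + 1008 + 126.

Final answer: 3486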